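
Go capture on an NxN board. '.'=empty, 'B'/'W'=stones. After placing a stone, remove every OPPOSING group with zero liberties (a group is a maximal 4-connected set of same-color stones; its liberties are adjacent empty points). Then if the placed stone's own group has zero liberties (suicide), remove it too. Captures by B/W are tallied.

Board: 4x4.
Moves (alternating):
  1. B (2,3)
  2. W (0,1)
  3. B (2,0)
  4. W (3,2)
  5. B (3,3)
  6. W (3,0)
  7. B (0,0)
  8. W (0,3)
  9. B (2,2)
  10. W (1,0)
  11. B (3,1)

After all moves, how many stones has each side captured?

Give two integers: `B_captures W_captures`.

Move 1: B@(2,3) -> caps B=0 W=0
Move 2: W@(0,1) -> caps B=0 W=0
Move 3: B@(2,0) -> caps B=0 W=0
Move 4: W@(3,2) -> caps B=0 W=0
Move 5: B@(3,3) -> caps B=0 W=0
Move 6: W@(3,0) -> caps B=0 W=0
Move 7: B@(0,0) -> caps B=0 W=0
Move 8: W@(0,3) -> caps B=0 W=0
Move 9: B@(2,2) -> caps B=0 W=0
Move 10: W@(1,0) -> caps B=0 W=1
Move 11: B@(3,1) -> caps B=2 W=1

Answer: 2 1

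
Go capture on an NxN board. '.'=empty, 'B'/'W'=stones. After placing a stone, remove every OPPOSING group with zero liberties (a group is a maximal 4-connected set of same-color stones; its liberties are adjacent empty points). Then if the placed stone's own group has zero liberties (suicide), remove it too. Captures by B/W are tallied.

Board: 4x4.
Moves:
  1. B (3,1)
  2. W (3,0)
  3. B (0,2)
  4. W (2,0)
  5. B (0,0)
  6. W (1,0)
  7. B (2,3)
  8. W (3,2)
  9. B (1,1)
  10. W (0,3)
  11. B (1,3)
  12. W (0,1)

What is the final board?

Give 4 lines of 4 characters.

Move 1: B@(3,1) -> caps B=0 W=0
Move 2: W@(3,0) -> caps B=0 W=0
Move 3: B@(0,2) -> caps B=0 W=0
Move 4: W@(2,0) -> caps B=0 W=0
Move 5: B@(0,0) -> caps B=0 W=0
Move 6: W@(1,0) -> caps B=0 W=0
Move 7: B@(2,3) -> caps B=0 W=0
Move 8: W@(3,2) -> caps B=0 W=0
Move 9: B@(1,1) -> caps B=0 W=0
Move 10: W@(0,3) -> caps B=0 W=0
Move 11: B@(1,3) -> caps B=1 W=0
Move 12: W@(0,1) -> caps B=1 W=1

Answer: .WB.
WB.B
W..B
WBW.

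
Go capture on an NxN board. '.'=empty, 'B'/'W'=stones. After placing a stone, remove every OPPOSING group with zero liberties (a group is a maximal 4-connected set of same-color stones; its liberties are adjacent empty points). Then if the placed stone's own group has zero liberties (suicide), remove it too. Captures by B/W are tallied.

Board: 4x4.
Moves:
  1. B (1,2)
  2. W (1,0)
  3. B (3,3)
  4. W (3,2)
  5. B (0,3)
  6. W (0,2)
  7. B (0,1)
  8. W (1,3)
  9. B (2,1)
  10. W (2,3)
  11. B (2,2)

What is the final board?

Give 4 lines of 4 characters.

Move 1: B@(1,2) -> caps B=0 W=0
Move 2: W@(1,0) -> caps B=0 W=0
Move 3: B@(3,3) -> caps B=0 W=0
Move 4: W@(3,2) -> caps B=0 W=0
Move 5: B@(0,3) -> caps B=0 W=0
Move 6: W@(0,2) -> caps B=0 W=0
Move 7: B@(0,1) -> caps B=1 W=0
Move 8: W@(1,3) -> caps B=1 W=0
Move 9: B@(2,1) -> caps B=1 W=0
Move 10: W@(2,3) -> caps B=1 W=1
Move 11: B@(2,2) -> caps B=1 W=1

Answer: .B.B
W.BW
.BBW
..W.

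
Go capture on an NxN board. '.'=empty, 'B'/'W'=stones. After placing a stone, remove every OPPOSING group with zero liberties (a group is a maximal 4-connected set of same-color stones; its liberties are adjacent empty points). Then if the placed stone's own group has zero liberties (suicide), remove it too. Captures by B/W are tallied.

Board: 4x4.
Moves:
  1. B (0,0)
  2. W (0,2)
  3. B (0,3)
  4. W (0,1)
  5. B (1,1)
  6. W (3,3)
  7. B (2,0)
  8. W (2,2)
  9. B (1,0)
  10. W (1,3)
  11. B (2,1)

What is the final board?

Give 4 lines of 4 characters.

Move 1: B@(0,0) -> caps B=0 W=0
Move 2: W@(0,2) -> caps B=0 W=0
Move 3: B@(0,3) -> caps B=0 W=0
Move 4: W@(0,1) -> caps B=0 W=0
Move 5: B@(1,1) -> caps B=0 W=0
Move 6: W@(3,3) -> caps B=0 W=0
Move 7: B@(2,0) -> caps B=0 W=0
Move 8: W@(2,2) -> caps B=0 W=0
Move 9: B@(1,0) -> caps B=0 W=0
Move 10: W@(1,3) -> caps B=0 W=1
Move 11: B@(2,1) -> caps B=0 W=1

Answer: BWW.
BB.W
BBW.
...W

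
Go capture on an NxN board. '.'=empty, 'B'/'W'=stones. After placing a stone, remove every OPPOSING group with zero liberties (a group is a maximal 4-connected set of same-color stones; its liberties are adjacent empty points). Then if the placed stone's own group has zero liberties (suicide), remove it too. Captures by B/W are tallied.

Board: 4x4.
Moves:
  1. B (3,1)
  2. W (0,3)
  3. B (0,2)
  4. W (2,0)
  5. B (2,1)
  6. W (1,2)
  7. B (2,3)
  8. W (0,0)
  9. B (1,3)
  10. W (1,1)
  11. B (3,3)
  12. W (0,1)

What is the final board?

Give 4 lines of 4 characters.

Answer: WWB.
.WWB
WB.B
.B.B

Derivation:
Move 1: B@(3,1) -> caps B=0 W=0
Move 2: W@(0,3) -> caps B=0 W=0
Move 3: B@(0,2) -> caps B=0 W=0
Move 4: W@(2,0) -> caps B=0 W=0
Move 5: B@(2,1) -> caps B=0 W=0
Move 6: W@(1,2) -> caps B=0 W=0
Move 7: B@(2,3) -> caps B=0 W=0
Move 8: W@(0,0) -> caps B=0 W=0
Move 9: B@(1,3) -> caps B=1 W=0
Move 10: W@(1,1) -> caps B=1 W=0
Move 11: B@(3,3) -> caps B=1 W=0
Move 12: W@(0,1) -> caps B=1 W=0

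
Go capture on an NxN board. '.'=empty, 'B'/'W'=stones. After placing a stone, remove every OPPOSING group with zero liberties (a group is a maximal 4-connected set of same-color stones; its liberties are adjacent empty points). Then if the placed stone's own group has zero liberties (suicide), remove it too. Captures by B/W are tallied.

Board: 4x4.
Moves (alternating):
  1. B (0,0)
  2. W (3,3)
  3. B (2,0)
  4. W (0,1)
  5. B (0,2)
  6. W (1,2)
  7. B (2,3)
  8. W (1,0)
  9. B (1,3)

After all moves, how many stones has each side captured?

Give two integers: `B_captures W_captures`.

Move 1: B@(0,0) -> caps B=0 W=0
Move 2: W@(3,3) -> caps B=0 W=0
Move 3: B@(2,0) -> caps B=0 W=0
Move 4: W@(0,1) -> caps B=0 W=0
Move 5: B@(0,2) -> caps B=0 W=0
Move 6: W@(1,2) -> caps B=0 W=0
Move 7: B@(2,3) -> caps B=0 W=0
Move 8: W@(1,0) -> caps B=0 W=1
Move 9: B@(1,3) -> caps B=0 W=1

Answer: 0 1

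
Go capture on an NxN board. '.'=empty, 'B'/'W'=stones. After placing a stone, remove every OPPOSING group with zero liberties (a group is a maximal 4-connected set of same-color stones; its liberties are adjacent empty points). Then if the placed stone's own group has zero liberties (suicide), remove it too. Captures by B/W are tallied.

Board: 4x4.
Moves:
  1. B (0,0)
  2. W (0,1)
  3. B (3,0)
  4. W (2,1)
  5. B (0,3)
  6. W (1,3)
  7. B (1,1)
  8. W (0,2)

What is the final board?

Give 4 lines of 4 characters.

Answer: BWW.
.B.W
.W..
B...

Derivation:
Move 1: B@(0,0) -> caps B=0 W=0
Move 2: W@(0,1) -> caps B=0 W=0
Move 3: B@(3,0) -> caps B=0 W=0
Move 4: W@(2,1) -> caps B=0 W=0
Move 5: B@(0,3) -> caps B=0 W=0
Move 6: W@(1,3) -> caps B=0 W=0
Move 7: B@(1,1) -> caps B=0 W=0
Move 8: W@(0,2) -> caps B=0 W=1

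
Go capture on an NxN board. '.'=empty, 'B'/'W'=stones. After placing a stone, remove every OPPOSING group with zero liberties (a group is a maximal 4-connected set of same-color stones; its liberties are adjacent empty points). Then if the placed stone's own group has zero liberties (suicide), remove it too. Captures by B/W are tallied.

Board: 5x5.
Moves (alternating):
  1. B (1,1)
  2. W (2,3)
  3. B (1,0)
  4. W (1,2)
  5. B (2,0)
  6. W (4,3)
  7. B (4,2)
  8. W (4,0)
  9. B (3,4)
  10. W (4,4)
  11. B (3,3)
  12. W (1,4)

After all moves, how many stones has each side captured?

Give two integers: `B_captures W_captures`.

Move 1: B@(1,1) -> caps B=0 W=0
Move 2: W@(2,3) -> caps B=0 W=0
Move 3: B@(1,0) -> caps B=0 W=0
Move 4: W@(1,2) -> caps B=0 W=0
Move 5: B@(2,0) -> caps B=0 W=0
Move 6: W@(4,3) -> caps B=0 W=0
Move 7: B@(4,2) -> caps B=0 W=0
Move 8: W@(4,0) -> caps B=0 W=0
Move 9: B@(3,4) -> caps B=0 W=0
Move 10: W@(4,4) -> caps B=0 W=0
Move 11: B@(3,3) -> caps B=2 W=0
Move 12: W@(1,4) -> caps B=2 W=0

Answer: 2 0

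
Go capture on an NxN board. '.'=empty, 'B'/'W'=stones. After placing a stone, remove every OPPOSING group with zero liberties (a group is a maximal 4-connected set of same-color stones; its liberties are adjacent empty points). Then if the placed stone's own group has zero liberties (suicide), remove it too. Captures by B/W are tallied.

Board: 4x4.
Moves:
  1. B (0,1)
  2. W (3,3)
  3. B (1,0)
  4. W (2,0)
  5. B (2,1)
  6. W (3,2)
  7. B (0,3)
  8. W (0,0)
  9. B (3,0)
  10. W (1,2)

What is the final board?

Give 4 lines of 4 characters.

Move 1: B@(0,1) -> caps B=0 W=0
Move 2: W@(3,3) -> caps B=0 W=0
Move 3: B@(1,0) -> caps B=0 W=0
Move 4: W@(2,0) -> caps B=0 W=0
Move 5: B@(2,1) -> caps B=0 W=0
Move 6: W@(3,2) -> caps B=0 W=0
Move 7: B@(0,3) -> caps B=0 W=0
Move 8: W@(0,0) -> caps B=0 W=0
Move 9: B@(3,0) -> caps B=1 W=0
Move 10: W@(1,2) -> caps B=1 W=0

Answer: .B.B
B.W.
.B..
B.WW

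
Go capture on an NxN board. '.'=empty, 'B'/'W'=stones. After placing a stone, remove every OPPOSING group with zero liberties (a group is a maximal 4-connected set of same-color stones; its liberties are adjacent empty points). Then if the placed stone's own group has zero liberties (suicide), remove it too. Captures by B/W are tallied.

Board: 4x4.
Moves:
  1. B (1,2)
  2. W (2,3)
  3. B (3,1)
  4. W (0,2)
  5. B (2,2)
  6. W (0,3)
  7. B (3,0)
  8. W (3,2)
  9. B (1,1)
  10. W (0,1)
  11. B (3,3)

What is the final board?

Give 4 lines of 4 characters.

Move 1: B@(1,2) -> caps B=0 W=0
Move 2: W@(2,3) -> caps B=0 W=0
Move 3: B@(3,1) -> caps B=0 W=0
Move 4: W@(0,2) -> caps B=0 W=0
Move 5: B@(2,2) -> caps B=0 W=0
Move 6: W@(0,3) -> caps B=0 W=0
Move 7: B@(3,0) -> caps B=0 W=0
Move 8: W@(3,2) -> caps B=0 W=0
Move 9: B@(1,1) -> caps B=0 W=0
Move 10: W@(0,1) -> caps B=0 W=0
Move 11: B@(3,3) -> caps B=1 W=0

Answer: .WWW
.BB.
..BW
BB.B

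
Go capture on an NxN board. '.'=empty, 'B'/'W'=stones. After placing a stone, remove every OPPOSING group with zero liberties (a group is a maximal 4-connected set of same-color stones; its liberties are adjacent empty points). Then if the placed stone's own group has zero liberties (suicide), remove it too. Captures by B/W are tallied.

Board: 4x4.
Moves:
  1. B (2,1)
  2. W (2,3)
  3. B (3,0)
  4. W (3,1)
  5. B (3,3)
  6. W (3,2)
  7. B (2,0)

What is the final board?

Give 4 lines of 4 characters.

Move 1: B@(2,1) -> caps B=0 W=0
Move 2: W@(2,3) -> caps B=0 W=0
Move 3: B@(3,0) -> caps B=0 W=0
Move 4: W@(3,1) -> caps B=0 W=0
Move 5: B@(3,3) -> caps B=0 W=0
Move 6: W@(3,2) -> caps B=0 W=1
Move 7: B@(2,0) -> caps B=0 W=1

Answer: ....
....
BB.W
BWW.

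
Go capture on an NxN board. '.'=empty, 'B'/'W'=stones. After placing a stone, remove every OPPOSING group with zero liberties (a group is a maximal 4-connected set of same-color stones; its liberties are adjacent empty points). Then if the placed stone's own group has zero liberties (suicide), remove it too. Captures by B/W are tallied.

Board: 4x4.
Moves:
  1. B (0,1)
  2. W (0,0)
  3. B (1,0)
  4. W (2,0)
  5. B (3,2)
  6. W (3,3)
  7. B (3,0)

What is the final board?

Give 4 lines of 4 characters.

Move 1: B@(0,1) -> caps B=0 W=0
Move 2: W@(0,0) -> caps B=0 W=0
Move 3: B@(1,0) -> caps B=1 W=0
Move 4: W@(2,0) -> caps B=1 W=0
Move 5: B@(3,2) -> caps B=1 W=0
Move 6: W@(3,3) -> caps B=1 W=0
Move 7: B@(3,0) -> caps B=1 W=0

Answer: .B..
B...
W...
B.BW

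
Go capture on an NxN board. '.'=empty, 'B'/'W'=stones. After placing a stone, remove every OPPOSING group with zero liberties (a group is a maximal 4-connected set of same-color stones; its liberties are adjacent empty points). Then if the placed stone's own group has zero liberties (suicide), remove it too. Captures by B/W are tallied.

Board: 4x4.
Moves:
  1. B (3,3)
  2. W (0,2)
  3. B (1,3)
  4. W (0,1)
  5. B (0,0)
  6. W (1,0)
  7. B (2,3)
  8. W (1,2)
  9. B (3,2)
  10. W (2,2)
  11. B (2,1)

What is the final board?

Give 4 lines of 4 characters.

Move 1: B@(3,3) -> caps B=0 W=0
Move 2: W@(0,2) -> caps B=0 W=0
Move 3: B@(1,3) -> caps B=0 W=0
Move 4: W@(0,1) -> caps B=0 W=0
Move 5: B@(0,0) -> caps B=0 W=0
Move 6: W@(1,0) -> caps B=0 W=1
Move 7: B@(2,3) -> caps B=0 W=1
Move 8: W@(1,2) -> caps B=0 W=1
Move 9: B@(3,2) -> caps B=0 W=1
Move 10: W@(2,2) -> caps B=0 W=1
Move 11: B@(2,1) -> caps B=0 W=1

Answer: .WW.
W.WB
.BWB
..BB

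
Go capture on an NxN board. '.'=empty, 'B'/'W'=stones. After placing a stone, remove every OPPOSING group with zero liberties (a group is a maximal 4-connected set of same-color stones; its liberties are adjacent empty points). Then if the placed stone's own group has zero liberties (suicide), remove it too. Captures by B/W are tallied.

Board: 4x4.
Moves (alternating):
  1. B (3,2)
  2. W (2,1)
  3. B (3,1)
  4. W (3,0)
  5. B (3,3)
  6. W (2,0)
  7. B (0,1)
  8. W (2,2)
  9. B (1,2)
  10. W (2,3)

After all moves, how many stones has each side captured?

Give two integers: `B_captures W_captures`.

Move 1: B@(3,2) -> caps B=0 W=0
Move 2: W@(2,1) -> caps B=0 W=0
Move 3: B@(3,1) -> caps B=0 W=0
Move 4: W@(3,0) -> caps B=0 W=0
Move 5: B@(3,3) -> caps B=0 W=0
Move 6: W@(2,0) -> caps B=0 W=0
Move 7: B@(0,1) -> caps B=0 W=0
Move 8: W@(2,2) -> caps B=0 W=0
Move 9: B@(1,2) -> caps B=0 W=0
Move 10: W@(2,3) -> caps B=0 W=3

Answer: 0 3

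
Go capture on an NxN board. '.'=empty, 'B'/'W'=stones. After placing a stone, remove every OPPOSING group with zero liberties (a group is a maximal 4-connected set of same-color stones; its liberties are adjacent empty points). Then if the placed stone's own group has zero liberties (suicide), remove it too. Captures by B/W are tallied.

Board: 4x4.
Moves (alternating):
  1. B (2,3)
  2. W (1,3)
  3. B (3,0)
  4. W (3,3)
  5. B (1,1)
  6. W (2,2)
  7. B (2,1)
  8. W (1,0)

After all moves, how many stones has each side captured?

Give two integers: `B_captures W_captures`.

Move 1: B@(2,3) -> caps B=0 W=0
Move 2: W@(1,3) -> caps B=0 W=0
Move 3: B@(3,0) -> caps B=0 W=0
Move 4: W@(3,3) -> caps B=0 W=0
Move 5: B@(1,1) -> caps B=0 W=0
Move 6: W@(2,2) -> caps B=0 W=1
Move 7: B@(2,1) -> caps B=0 W=1
Move 8: W@(1,0) -> caps B=0 W=1

Answer: 0 1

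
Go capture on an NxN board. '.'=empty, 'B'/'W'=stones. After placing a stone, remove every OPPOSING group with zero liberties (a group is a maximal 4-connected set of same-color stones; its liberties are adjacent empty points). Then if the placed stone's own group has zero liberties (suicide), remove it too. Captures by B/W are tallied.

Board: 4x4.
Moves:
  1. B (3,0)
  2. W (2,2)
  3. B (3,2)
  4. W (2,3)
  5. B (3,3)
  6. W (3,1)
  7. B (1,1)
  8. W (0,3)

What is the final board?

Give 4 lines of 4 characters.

Move 1: B@(3,0) -> caps B=0 W=0
Move 2: W@(2,2) -> caps B=0 W=0
Move 3: B@(3,2) -> caps B=0 W=0
Move 4: W@(2,3) -> caps B=0 W=0
Move 5: B@(3,3) -> caps B=0 W=0
Move 6: W@(3,1) -> caps B=0 W=2
Move 7: B@(1,1) -> caps B=0 W=2
Move 8: W@(0,3) -> caps B=0 W=2

Answer: ...W
.B..
..WW
BW..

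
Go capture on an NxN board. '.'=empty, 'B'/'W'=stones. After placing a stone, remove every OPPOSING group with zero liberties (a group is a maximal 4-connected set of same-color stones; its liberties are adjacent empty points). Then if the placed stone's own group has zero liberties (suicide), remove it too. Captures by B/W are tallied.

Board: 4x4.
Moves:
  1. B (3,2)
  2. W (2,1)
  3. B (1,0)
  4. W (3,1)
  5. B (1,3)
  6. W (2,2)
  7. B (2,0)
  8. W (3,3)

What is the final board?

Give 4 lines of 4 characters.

Move 1: B@(3,2) -> caps B=0 W=0
Move 2: W@(2,1) -> caps B=0 W=0
Move 3: B@(1,0) -> caps B=0 W=0
Move 4: W@(3,1) -> caps B=0 W=0
Move 5: B@(1,3) -> caps B=0 W=0
Move 6: W@(2,2) -> caps B=0 W=0
Move 7: B@(2,0) -> caps B=0 W=0
Move 8: W@(3,3) -> caps B=0 W=1

Answer: ....
B..B
BWW.
.W.W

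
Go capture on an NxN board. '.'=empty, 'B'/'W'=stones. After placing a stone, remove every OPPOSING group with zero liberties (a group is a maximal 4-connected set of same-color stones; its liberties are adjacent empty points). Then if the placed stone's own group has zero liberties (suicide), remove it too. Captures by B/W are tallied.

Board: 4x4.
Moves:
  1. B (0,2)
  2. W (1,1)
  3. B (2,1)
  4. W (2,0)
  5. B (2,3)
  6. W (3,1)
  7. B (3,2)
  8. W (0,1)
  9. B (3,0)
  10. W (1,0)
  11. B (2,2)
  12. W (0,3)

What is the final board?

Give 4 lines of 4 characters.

Move 1: B@(0,2) -> caps B=0 W=0
Move 2: W@(1,1) -> caps B=0 W=0
Move 3: B@(2,1) -> caps B=0 W=0
Move 4: W@(2,0) -> caps B=0 W=0
Move 5: B@(2,3) -> caps B=0 W=0
Move 6: W@(3,1) -> caps B=0 W=0
Move 7: B@(3,2) -> caps B=0 W=0
Move 8: W@(0,1) -> caps B=0 W=0
Move 9: B@(3,0) -> caps B=1 W=0
Move 10: W@(1,0) -> caps B=1 W=0
Move 11: B@(2,2) -> caps B=1 W=0
Move 12: W@(0,3) -> caps B=1 W=0

Answer: .WBW
WW..
WBBB
B.B.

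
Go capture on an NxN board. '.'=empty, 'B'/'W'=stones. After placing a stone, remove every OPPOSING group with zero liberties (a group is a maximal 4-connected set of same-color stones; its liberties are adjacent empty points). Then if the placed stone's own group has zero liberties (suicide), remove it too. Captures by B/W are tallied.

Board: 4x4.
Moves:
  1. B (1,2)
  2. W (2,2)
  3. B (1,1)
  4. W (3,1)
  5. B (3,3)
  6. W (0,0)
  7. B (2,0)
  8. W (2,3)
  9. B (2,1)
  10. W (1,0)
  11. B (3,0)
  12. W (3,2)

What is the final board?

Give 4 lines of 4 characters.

Answer: W...
WBB.
BBWW
BWW.

Derivation:
Move 1: B@(1,2) -> caps B=0 W=0
Move 2: W@(2,2) -> caps B=0 W=0
Move 3: B@(1,1) -> caps B=0 W=0
Move 4: W@(3,1) -> caps B=0 W=0
Move 5: B@(3,3) -> caps B=0 W=0
Move 6: W@(0,0) -> caps B=0 W=0
Move 7: B@(2,0) -> caps B=0 W=0
Move 8: W@(2,3) -> caps B=0 W=0
Move 9: B@(2,1) -> caps B=0 W=0
Move 10: W@(1,0) -> caps B=0 W=0
Move 11: B@(3,0) -> caps B=0 W=0
Move 12: W@(3,2) -> caps B=0 W=1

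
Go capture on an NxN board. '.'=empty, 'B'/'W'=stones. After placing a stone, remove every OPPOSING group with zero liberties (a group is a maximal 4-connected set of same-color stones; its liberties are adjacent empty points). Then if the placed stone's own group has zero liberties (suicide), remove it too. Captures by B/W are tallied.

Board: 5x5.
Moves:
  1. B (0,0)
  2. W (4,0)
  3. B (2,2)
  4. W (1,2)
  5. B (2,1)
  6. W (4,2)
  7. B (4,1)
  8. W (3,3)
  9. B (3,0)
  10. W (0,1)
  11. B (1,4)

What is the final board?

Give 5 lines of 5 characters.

Answer: BW...
..W.B
.BB..
B..W.
.BW..

Derivation:
Move 1: B@(0,0) -> caps B=0 W=0
Move 2: W@(4,0) -> caps B=0 W=0
Move 3: B@(2,2) -> caps B=0 W=0
Move 4: W@(1,2) -> caps B=0 W=0
Move 5: B@(2,1) -> caps B=0 W=0
Move 6: W@(4,2) -> caps B=0 W=0
Move 7: B@(4,1) -> caps B=0 W=0
Move 8: W@(3,3) -> caps B=0 W=0
Move 9: B@(3,0) -> caps B=1 W=0
Move 10: W@(0,1) -> caps B=1 W=0
Move 11: B@(1,4) -> caps B=1 W=0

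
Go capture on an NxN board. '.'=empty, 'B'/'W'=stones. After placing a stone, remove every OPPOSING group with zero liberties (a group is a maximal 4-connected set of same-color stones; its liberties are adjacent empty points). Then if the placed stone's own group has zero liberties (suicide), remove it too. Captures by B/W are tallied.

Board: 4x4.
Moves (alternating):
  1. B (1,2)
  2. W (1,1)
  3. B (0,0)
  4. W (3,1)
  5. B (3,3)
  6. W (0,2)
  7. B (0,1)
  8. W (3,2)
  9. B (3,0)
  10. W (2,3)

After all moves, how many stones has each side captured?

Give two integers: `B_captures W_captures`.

Move 1: B@(1,2) -> caps B=0 W=0
Move 2: W@(1,1) -> caps B=0 W=0
Move 3: B@(0,0) -> caps B=0 W=0
Move 4: W@(3,1) -> caps B=0 W=0
Move 5: B@(3,3) -> caps B=0 W=0
Move 6: W@(0,2) -> caps B=0 W=0
Move 7: B@(0,1) -> caps B=0 W=0
Move 8: W@(3,2) -> caps B=0 W=0
Move 9: B@(3,0) -> caps B=0 W=0
Move 10: W@(2,3) -> caps B=0 W=1

Answer: 0 1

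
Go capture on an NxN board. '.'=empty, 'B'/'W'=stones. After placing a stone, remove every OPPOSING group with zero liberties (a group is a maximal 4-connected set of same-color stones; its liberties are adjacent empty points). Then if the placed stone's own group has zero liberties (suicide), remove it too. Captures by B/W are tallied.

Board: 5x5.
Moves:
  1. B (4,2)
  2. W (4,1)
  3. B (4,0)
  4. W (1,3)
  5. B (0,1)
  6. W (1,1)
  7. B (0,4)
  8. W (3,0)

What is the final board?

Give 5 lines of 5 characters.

Answer: .B..B
.W.W.
.....
W....
.WB..

Derivation:
Move 1: B@(4,2) -> caps B=0 W=0
Move 2: W@(4,1) -> caps B=0 W=0
Move 3: B@(4,0) -> caps B=0 W=0
Move 4: W@(1,3) -> caps B=0 W=0
Move 5: B@(0,1) -> caps B=0 W=0
Move 6: W@(1,1) -> caps B=0 W=0
Move 7: B@(0,4) -> caps B=0 W=0
Move 8: W@(3,0) -> caps B=0 W=1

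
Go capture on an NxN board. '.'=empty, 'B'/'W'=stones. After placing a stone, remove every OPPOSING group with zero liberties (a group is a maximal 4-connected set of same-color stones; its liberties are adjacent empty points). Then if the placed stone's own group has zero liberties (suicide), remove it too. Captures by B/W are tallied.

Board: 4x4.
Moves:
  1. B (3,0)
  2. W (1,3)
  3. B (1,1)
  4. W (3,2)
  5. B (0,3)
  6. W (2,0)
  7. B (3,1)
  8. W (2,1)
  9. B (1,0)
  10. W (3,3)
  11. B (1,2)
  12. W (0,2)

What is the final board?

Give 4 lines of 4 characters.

Answer: ..W.
BBBW
WW..
..WW

Derivation:
Move 1: B@(3,0) -> caps B=0 W=0
Move 2: W@(1,3) -> caps B=0 W=0
Move 3: B@(1,1) -> caps B=0 W=0
Move 4: W@(3,2) -> caps B=0 W=0
Move 5: B@(0,3) -> caps B=0 W=0
Move 6: W@(2,0) -> caps B=0 W=0
Move 7: B@(3,1) -> caps B=0 W=0
Move 8: W@(2,1) -> caps B=0 W=2
Move 9: B@(1,0) -> caps B=0 W=2
Move 10: W@(3,3) -> caps B=0 W=2
Move 11: B@(1,2) -> caps B=0 W=2
Move 12: W@(0,2) -> caps B=0 W=3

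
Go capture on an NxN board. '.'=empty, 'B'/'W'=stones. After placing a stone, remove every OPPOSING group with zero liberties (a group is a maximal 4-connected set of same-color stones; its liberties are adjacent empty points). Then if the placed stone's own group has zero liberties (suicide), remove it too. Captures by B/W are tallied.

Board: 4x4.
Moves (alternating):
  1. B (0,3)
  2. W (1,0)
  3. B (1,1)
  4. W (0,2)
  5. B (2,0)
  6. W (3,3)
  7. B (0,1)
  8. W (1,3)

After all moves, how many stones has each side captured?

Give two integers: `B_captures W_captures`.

Answer: 0 1

Derivation:
Move 1: B@(0,3) -> caps B=0 W=0
Move 2: W@(1,0) -> caps B=0 W=0
Move 3: B@(1,1) -> caps B=0 W=0
Move 4: W@(0,2) -> caps B=0 W=0
Move 5: B@(2,0) -> caps B=0 W=0
Move 6: W@(3,3) -> caps B=0 W=0
Move 7: B@(0,1) -> caps B=0 W=0
Move 8: W@(1,3) -> caps B=0 W=1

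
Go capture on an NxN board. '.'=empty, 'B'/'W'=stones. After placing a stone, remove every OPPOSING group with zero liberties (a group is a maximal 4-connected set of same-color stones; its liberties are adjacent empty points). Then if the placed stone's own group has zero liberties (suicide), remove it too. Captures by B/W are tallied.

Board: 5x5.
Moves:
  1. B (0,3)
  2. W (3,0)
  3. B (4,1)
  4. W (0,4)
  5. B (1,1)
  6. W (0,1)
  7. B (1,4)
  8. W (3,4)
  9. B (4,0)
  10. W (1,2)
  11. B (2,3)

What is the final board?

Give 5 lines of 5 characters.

Answer: .W.B.
.BW.B
...B.
W...W
BB...

Derivation:
Move 1: B@(0,3) -> caps B=0 W=0
Move 2: W@(3,0) -> caps B=0 W=0
Move 3: B@(4,1) -> caps B=0 W=0
Move 4: W@(0,4) -> caps B=0 W=0
Move 5: B@(1,1) -> caps B=0 W=0
Move 6: W@(0,1) -> caps B=0 W=0
Move 7: B@(1,4) -> caps B=1 W=0
Move 8: W@(3,4) -> caps B=1 W=0
Move 9: B@(4,0) -> caps B=1 W=0
Move 10: W@(1,2) -> caps B=1 W=0
Move 11: B@(2,3) -> caps B=1 W=0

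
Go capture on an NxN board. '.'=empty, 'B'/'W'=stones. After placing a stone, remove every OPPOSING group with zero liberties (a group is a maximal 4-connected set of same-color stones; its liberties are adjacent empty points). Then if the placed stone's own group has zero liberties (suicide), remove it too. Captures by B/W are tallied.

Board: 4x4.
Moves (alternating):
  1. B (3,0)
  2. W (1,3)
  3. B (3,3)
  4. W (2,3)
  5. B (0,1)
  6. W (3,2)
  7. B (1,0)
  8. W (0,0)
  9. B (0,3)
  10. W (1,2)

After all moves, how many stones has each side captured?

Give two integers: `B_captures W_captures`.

Move 1: B@(3,0) -> caps B=0 W=0
Move 2: W@(1,3) -> caps B=0 W=0
Move 3: B@(3,3) -> caps B=0 W=0
Move 4: W@(2,3) -> caps B=0 W=0
Move 5: B@(0,1) -> caps B=0 W=0
Move 6: W@(3,2) -> caps B=0 W=1
Move 7: B@(1,0) -> caps B=0 W=1
Move 8: W@(0,0) -> caps B=0 W=1
Move 9: B@(0,3) -> caps B=0 W=1
Move 10: W@(1,2) -> caps B=0 W=1

Answer: 0 1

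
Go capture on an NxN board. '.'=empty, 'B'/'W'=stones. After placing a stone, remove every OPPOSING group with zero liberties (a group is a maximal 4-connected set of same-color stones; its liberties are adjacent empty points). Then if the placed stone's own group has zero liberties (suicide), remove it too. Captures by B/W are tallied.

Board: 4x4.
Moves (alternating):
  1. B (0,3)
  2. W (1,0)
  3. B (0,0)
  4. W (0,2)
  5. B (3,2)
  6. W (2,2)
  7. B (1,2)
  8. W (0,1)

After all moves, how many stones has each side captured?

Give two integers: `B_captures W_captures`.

Move 1: B@(0,3) -> caps B=0 W=0
Move 2: W@(1,0) -> caps B=0 W=0
Move 3: B@(0,0) -> caps B=0 W=0
Move 4: W@(0,2) -> caps B=0 W=0
Move 5: B@(3,2) -> caps B=0 W=0
Move 6: W@(2,2) -> caps B=0 W=0
Move 7: B@(1,2) -> caps B=0 W=0
Move 8: W@(0,1) -> caps B=0 W=1

Answer: 0 1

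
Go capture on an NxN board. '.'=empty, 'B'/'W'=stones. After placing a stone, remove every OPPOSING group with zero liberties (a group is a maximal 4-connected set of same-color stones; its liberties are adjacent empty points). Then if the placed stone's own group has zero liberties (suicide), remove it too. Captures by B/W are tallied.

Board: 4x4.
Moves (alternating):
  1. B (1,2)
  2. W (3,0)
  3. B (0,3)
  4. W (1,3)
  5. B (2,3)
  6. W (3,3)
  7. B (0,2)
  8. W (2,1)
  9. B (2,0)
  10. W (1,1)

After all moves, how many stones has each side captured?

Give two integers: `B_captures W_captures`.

Move 1: B@(1,2) -> caps B=0 W=0
Move 2: W@(3,0) -> caps B=0 W=0
Move 3: B@(0,3) -> caps B=0 W=0
Move 4: W@(1,3) -> caps B=0 W=0
Move 5: B@(2,3) -> caps B=1 W=0
Move 6: W@(3,3) -> caps B=1 W=0
Move 7: B@(0,2) -> caps B=1 W=0
Move 8: W@(2,1) -> caps B=1 W=0
Move 9: B@(2,0) -> caps B=1 W=0
Move 10: W@(1,1) -> caps B=1 W=0

Answer: 1 0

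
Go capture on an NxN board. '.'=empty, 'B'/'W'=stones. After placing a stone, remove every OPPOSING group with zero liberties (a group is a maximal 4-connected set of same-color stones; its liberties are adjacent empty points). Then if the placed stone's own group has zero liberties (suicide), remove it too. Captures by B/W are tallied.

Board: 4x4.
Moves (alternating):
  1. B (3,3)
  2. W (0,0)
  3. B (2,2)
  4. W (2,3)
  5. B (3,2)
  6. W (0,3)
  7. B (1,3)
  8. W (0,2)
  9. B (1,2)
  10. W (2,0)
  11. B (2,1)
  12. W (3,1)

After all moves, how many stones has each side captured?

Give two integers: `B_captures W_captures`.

Answer: 1 0

Derivation:
Move 1: B@(3,3) -> caps B=0 W=0
Move 2: W@(0,0) -> caps B=0 W=0
Move 3: B@(2,2) -> caps B=0 W=0
Move 4: W@(2,3) -> caps B=0 W=0
Move 5: B@(3,2) -> caps B=0 W=0
Move 6: W@(0,3) -> caps B=0 W=0
Move 7: B@(1,3) -> caps B=1 W=0
Move 8: W@(0,2) -> caps B=1 W=0
Move 9: B@(1,2) -> caps B=1 W=0
Move 10: W@(2,0) -> caps B=1 W=0
Move 11: B@(2,1) -> caps B=1 W=0
Move 12: W@(3,1) -> caps B=1 W=0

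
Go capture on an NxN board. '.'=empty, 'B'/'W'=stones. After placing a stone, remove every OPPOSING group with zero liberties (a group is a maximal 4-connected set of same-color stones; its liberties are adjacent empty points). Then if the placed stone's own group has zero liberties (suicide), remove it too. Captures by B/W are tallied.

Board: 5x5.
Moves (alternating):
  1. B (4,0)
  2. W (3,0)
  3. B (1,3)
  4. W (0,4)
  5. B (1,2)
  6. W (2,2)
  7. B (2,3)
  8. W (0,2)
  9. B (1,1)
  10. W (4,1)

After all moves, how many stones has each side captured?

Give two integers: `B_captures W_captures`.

Answer: 0 1

Derivation:
Move 1: B@(4,0) -> caps B=0 W=0
Move 2: W@(3,0) -> caps B=0 W=0
Move 3: B@(1,3) -> caps B=0 W=0
Move 4: W@(0,4) -> caps B=0 W=0
Move 5: B@(1,2) -> caps B=0 W=0
Move 6: W@(2,2) -> caps B=0 W=0
Move 7: B@(2,3) -> caps B=0 W=0
Move 8: W@(0,2) -> caps B=0 W=0
Move 9: B@(1,1) -> caps B=0 W=0
Move 10: W@(4,1) -> caps B=0 W=1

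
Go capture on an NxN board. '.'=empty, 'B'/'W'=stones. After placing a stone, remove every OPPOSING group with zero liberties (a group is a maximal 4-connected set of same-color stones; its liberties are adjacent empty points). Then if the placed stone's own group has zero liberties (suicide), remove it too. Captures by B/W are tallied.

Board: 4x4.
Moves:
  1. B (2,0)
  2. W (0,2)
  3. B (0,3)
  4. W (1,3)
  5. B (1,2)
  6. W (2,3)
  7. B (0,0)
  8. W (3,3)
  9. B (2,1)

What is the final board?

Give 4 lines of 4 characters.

Answer: B.W.
..BW
BB.W
...W

Derivation:
Move 1: B@(2,0) -> caps B=0 W=0
Move 2: W@(0,2) -> caps B=0 W=0
Move 3: B@(0,3) -> caps B=0 W=0
Move 4: W@(1,3) -> caps B=0 W=1
Move 5: B@(1,2) -> caps B=0 W=1
Move 6: W@(2,3) -> caps B=0 W=1
Move 7: B@(0,0) -> caps B=0 W=1
Move 8: W@(3,3) -> caps B=0 W=1
Move 9: B@(2,1) -> caps B=0 W=1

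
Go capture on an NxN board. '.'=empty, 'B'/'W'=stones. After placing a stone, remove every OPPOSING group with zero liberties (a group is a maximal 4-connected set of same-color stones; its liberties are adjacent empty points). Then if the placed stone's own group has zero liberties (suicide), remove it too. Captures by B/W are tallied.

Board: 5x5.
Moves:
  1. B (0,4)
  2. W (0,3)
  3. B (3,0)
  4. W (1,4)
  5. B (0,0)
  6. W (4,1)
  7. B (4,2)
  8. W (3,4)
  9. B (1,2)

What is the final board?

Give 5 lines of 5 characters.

Move 1: B@(0,4) -> caps B=0 W=0
Move 2: W@(0,3) -> caps B=0 W=0
Move 3: B@(3,0) -> caps B=0 W=0
Move 4: W@(1,4) -> caps B=0 W=1
Move 5: B@(0,0) -> caps B=0 W=1
Move 6: W@(4,1) -> caps B=0 W=1
Move 7: B@(4,2) -> caps B=0 W=1
Move 8: W@(3,4) -> caps B=0 W=1
Move 9: B@(1,2) -> caps B=0 W=1

Answer: B..W.
..B.W
.....
B...W
.WB..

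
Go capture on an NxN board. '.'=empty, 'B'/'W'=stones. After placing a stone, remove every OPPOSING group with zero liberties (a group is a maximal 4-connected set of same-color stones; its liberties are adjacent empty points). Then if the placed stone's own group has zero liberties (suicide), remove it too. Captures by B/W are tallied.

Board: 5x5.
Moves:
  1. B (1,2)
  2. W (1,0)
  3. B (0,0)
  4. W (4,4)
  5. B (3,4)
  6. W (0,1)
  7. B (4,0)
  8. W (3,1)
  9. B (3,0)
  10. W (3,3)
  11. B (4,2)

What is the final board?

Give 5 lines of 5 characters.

Move 1: B@(1,2) -> caps B=0 W=0
Move 2: W@(1,0) -> caps B=0 W=0
Move 3: B@(0,0) -> caps B=0 W=0
Move 4: W@(4,4) -> caps B=0 W=0
Move 5: B@(3,4) -> caps B=0 W=0
Move 6: W@(0,1) -> caps B=0 W=1
Move 7: B@(4,0) -> caps B=0 W=1
Move 8: W@(3,1) -> caps B=0 W=1
Move 9: B@(3,0) -> caps B=0 W=1
Move 10: W@(3,3) -> caps B=0 W=1
Move 11: B@(4,2) -> caps B=0 W=1

Answer: .W...
W.B..
.....
BW.WB
B.B.W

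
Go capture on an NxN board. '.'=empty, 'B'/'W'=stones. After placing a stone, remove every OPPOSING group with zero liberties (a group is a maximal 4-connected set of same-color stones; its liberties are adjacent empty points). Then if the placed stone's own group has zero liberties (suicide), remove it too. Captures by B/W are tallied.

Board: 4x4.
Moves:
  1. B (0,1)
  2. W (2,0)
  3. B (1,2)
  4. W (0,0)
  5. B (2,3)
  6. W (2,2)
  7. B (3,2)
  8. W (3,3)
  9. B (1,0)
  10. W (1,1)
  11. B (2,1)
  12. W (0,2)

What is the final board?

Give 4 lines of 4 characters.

Move 1: B@(0,1) -> caps B=0 W=0
Move 2: W@(2,0) -> caps B=0 W=0
Move 3: B@(1,2) -> caps B=0 W=0
Move 4: W@(0,0) -> caps B=0 W=0
Move 5: B@(2,3) -> caps B=0 W=0
Move 6: W@(2,2) -> caps B=0 W=0
Move 7: B@(3,2) -> caps B=0 W=0
Move 8: W@(3,3) -> caps B=0 W=0
Move 9: B@(1,0) -> caps B=1 W=0
Move 10: W@(1,1) -> caps B=1 W=0
Move 11: B@(2,1) -> caps B=3 W=0
Move 12: W@(0,2) -> caps B=3 W=0

Answer: .BW.
B.B.
WB.B
..B.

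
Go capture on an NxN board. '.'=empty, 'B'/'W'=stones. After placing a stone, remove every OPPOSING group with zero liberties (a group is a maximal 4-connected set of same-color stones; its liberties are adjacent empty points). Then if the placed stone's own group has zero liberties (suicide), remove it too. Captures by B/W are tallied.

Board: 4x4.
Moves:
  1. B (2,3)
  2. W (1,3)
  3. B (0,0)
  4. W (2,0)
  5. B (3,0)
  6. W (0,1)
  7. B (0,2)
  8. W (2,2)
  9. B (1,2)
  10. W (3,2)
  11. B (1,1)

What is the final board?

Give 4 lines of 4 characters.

Answer: B.B.
.BBW
W.WB
B.W.

Derivation:
Move 1: B@(2,3) -> caps B=0 W=0
Move 2: W@(1,3) -> caps B=0 W=0
Move 3: B@(0,0) -> caps B=0 W=0
Move 4: W@(2,0) -> caps B=0 W=0
Move 5: B@(3,0) -> caps B=0 W=0
Move 6: W@(0,1) -> caps B=0 W=0
Move 7: B@(0,2) -> caps B=0 W=0
Move 8: W@(2,2) -> caps B=0 W=0
Move 9: B@(1,2) -> caps B=0 W=0
Move 10: W@(3,2) -> caps B=0 W=0
Move 11: B@(1,1) -> caps B=1 W=0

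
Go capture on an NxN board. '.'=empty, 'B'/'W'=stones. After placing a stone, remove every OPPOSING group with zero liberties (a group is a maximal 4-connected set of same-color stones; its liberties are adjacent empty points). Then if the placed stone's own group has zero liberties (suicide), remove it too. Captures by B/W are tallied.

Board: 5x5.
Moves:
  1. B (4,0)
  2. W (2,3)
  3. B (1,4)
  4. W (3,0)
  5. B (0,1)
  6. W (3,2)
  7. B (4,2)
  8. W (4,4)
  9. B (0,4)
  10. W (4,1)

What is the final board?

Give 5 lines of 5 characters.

Move 1: B@(4,0) -> caps B=0 W=0
Move 2: W@(2,3) -> caps B=0 W=0
Move 3: B@(1,4) -> caps B=0 W=0
Move 4: W@(3,0) -> caps B=0 W=0
Move 5: B@(0,1) -> caps B=0 W=0
Move 6: W@(3,2) -> caps B=0 W=0
Move 7: B@(4,2) -> caps B=0 W=0
Move 8: W@(4,4) -> caps B=0 W=0
Move 9: B@(0,4) -> caps B=0 W=0
Move 10: W@(4,1) -> caps B=0 W=1

Answer: .B..B
....B
...W.
W.W..
.WB.W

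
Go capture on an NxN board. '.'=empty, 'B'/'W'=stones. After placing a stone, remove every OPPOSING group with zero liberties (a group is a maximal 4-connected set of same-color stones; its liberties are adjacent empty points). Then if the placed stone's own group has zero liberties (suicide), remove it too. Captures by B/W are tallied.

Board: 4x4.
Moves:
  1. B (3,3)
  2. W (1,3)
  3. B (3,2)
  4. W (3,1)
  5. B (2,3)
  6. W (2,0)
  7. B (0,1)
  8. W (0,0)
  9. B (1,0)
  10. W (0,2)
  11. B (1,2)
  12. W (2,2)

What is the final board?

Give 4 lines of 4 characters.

Answer: .BW.
B.BW
W.W.
.W..

Derivation:
Move 1: B@(3,3) -> caps B=0 W=0
Move 2: W@(1,3) -> caps B=0 W=0
Move 3: B@(3,2) -> caps B=0 W=0
Move 4: W@(3,1) -> caps B=0 W=0
Move 5: B@(2,3) -> caps B=0 W=0
Move 6: W@(2,0) -> caps B=0 W=0
Move 7: B@(0,1) -> caps B=0 W=0
Move 8: W@(0,0) -> caps B=0 W=0
Move 9: B@(1,0) -> caps B=1 W=0
Move 10: W@(0,2) -> caps B=1 W=0
Move 11: B@(1,2) -> caps B=1 W=0
Move 12: W@(2,2) -> caps B=1 W=3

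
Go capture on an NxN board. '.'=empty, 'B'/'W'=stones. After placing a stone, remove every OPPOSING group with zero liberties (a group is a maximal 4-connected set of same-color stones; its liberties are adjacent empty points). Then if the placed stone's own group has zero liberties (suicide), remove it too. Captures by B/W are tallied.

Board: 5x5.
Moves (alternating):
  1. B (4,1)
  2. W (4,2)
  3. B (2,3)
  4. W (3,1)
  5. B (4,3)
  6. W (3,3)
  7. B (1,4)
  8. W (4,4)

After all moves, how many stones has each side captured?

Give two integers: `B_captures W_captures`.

Answer: 0 1

Derivation:
Move 1: B@(4,1) -> caps B=0 W=0
Move 2: W@(4,2) -> caps B=0 W=0
Move 3: B@(2,3) -> caps B=0 W=0
Move 4: W@(3,1) -> caps B=0 W=0
Move 5: B@(4,3) -> caps B=0 W=0
Move 6: W@(3,3) -> caps B=0 W=0
Move 7: B@(1,4) -> caps B=0 W=0
Move 8: W@(4,4) -> caps B=0 W=1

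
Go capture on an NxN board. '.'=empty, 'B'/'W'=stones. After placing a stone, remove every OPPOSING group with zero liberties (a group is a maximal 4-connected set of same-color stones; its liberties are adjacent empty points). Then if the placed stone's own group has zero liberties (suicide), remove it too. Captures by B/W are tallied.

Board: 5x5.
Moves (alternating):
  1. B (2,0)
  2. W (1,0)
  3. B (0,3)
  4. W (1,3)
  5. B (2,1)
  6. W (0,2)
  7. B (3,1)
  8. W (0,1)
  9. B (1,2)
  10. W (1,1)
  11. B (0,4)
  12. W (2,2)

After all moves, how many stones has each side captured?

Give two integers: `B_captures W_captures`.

Move 1: B@(2,0) -> caps B=0 W=0
Move 2: W@(1,0) -> caps B=0 W=0
Move 3: B@(0,3) -> caps B=0 W=0
Move 4: W@(1,3) -> caps B=0 W=0
Move 5: B@(2,1) -> caps B=0 W=0
Move 6: W@(0,2) -> caps B=0 W=0
Move 7: B@(3,1) -> caps B=0 W=0
Move 8: W@(0,1) -> caps B=0 W=0
Move 9: B@(1,2) -> caps B=0 W=0
Move 10: W@(1,1) -> caps B=0 W=0
Move 11: B@(0,4) -> caps B=0 W=0
Move 12: W@(2,2) -> caps B=0 W=1

Answer: 0 1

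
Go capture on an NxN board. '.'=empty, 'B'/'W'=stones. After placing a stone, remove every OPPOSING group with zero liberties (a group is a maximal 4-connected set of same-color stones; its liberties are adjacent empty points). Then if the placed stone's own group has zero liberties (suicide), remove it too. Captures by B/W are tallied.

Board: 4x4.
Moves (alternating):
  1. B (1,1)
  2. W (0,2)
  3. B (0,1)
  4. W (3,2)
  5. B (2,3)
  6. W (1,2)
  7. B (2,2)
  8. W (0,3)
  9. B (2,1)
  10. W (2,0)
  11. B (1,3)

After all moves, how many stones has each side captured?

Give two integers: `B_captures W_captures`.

Move 1: B@(1,1) -> caps B=0 W=0
Move 2: W@(0,2) -> caps B=0 W=0
Move 3: B@(0,1) -> caps B=0 W=0
Move 4: W@(3,2) -> caps B=0 W=0
Move 5: B@(2,3) -> caps B=0 W=0
Move 6: W@(1,2) -> caps B=0 W=0
Move 7: B@(2,2) -> caps B=0 W=0
Move 8: W@(0,3) -> caps B=0 W=0
Move 9: B@(2,1) -> caps B=0 W=0
Move 10: W@(2,0) -> caps B=0 W=0
Move 11: B@(1,3) -> caps B=3 W=0

Answer: 3 0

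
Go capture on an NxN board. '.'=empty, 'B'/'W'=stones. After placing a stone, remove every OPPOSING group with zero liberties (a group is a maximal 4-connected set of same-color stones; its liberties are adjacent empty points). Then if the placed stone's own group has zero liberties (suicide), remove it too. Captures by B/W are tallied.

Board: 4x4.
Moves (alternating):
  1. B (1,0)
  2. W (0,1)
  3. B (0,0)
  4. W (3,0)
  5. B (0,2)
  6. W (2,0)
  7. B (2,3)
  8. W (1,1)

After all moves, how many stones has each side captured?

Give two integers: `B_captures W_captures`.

Answer: 0 2

Derivation:
Move 1: B@(1,0) -> caps B=0 W=0
Move 2: W@(0,1) -> caps B=0 W=0
Move 3: B@(0,0) -> caps B=0 W=0
Move 4: W@(3,0) -> caps B=0 W=0
Move 5: B@(0,2) -> caps B=0 W=0
Move 6: W@(2,0) -> caps B=0 W=0
Move 7: B@(2,3) -> caps B=0 W=0
Move 8: W@(1,1) -> caps B=0 W=2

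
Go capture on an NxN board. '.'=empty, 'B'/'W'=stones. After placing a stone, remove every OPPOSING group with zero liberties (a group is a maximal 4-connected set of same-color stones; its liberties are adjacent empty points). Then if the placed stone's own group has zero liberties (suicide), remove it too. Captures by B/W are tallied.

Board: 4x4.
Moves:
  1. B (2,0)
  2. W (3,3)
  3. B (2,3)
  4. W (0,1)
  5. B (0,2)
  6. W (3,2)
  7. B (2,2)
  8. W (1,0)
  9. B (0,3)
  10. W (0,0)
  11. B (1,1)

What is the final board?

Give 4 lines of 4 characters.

Move 1: B@(2,0) -> caps B=0 W=0
Move 2: W@(3,3) -> caps B=0 W=0
Move 3: B@(2,3) -> caps B=0 W=0
Move 4: W@(0,1) -> caps B=0 W=0
Move 5: B@(0,2) -> caps B=0 W=0
Move 6: W@(3,2) -> caps B=0 W=0
Move 7: B@(2,2) -> caps B=0 W=0
Move 8: W@(1,0) -> caps B=0 W=0
Move 9: B@(0,3) -> caps B=0 W=0
Move 10: W@(0,0) -> caps B=0 W=0
Move 11: B@(1,1) -> caps B=3 W=0

Answer: ..BB
.B..
B.BB
..WW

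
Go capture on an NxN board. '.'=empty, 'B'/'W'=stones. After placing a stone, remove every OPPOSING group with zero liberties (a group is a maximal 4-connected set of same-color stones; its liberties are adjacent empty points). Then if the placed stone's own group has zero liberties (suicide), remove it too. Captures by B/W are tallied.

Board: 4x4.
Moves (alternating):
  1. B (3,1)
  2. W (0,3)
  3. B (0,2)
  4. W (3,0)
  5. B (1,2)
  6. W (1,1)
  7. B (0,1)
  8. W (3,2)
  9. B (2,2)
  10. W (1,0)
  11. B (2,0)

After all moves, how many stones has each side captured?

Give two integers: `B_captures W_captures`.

Answer: 1 0

Derivation:
Move 1: B@(3,1) -> caps B=0 W=0
Move 2: W@(0,3) -> caps B=0 W=0
Move 3: B@(0,2) -> caps B=0 W=0
Move 4: W@(3,0) -> caps B=0 W=0
Move 5: B@(1,2) -> caps B=0 W=0
Move 6: W@(1,1) -> caps B=0 W=0
Move 7: B@(0,1) -> caps B=0 W=0
Move 8: W@(3,2) -> caps B=0 W=0
Move 9: B@(2,2) -> caps B=0 W=0
Move 10: W@(1,0) -> caps B=0 W=0
Move 11: B@(2,0) -> caps B=1 W=0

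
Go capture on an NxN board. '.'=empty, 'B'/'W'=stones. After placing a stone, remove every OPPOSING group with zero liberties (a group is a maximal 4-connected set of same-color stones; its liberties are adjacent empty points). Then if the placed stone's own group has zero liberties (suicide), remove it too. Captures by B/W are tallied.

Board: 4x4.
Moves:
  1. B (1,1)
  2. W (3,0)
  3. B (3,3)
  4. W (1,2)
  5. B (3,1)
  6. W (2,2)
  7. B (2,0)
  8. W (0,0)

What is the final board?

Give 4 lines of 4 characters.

Answer: W...
.BW.
B.W.
.B.B

Derivation:
Move 1: B@(1,1) -> caps B=0 W=0
Move 2: W@(3,0) -> caps B=0 W=0
Move 3: B@(3,3) -> caps B=0 W=0
Move 4: W@(1,2) -> caps B=0 W=0
Move 5: B@(3,1) -> caps B=0 W=0
Move 6: W@(2,2) -> caps B=0 W=0
Move 7: B@(2,0) -> caps B=1 W=0
Move 8: W@(0,0) -> caps B=1 W=0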